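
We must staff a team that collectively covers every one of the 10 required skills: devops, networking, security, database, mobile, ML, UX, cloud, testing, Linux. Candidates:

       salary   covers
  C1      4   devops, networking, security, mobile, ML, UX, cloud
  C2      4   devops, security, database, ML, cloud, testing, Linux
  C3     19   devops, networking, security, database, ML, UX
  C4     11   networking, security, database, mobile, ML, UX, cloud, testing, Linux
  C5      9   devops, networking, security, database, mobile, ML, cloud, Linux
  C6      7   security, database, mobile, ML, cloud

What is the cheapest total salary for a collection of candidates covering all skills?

C1, C2 cover every skill at salary 4 + 4 = 8.
Any cover uses at least 2 candidates; among all covering selections none totals below 8.

8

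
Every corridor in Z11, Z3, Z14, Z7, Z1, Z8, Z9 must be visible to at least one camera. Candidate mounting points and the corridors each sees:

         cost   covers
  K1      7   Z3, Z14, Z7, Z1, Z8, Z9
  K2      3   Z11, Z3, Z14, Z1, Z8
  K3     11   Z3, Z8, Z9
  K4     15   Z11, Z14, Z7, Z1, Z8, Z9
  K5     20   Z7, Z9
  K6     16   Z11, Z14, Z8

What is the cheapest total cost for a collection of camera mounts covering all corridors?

K1, K2 cover every corridor at cost 7 + 3 = 10.
Any cover uses at least 2 camera mounts; among all covering selections none totals below 10.

10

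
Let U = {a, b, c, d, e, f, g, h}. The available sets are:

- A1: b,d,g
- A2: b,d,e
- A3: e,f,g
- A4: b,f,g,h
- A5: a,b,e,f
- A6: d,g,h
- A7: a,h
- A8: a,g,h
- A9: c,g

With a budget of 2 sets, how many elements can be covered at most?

7

Choosing A5, A6 covers {a, b, d, e, f, g, h} — 7 elements.
No choice of 2 sets does better; here c is left uncovered.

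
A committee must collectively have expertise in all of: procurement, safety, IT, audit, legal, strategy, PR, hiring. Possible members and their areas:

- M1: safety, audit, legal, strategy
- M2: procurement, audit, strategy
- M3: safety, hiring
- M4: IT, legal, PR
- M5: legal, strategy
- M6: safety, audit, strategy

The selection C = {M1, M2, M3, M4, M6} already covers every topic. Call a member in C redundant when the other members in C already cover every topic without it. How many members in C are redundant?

2

Drop M1: the rest still cover every topic — redundant.
Drop M2: procurement uncovered — not redundant.
Drop M3: hiring uncovered — not redundant.
Drop M4: IT, PR uncovered — not redundant.
Drop M6: the rest still cover every topic — redundant.
2 redundant: M1, M6.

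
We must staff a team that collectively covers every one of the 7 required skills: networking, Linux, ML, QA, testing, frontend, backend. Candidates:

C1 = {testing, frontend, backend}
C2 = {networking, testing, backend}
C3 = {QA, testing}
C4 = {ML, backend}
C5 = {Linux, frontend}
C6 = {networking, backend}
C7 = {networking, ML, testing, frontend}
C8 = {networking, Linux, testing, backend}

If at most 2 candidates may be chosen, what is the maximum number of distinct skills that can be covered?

Choosing C7, C8 covers {networking, Linux, ML, testing, frontend, backend} — 6 skills.
No choice of 2 candidates does better; here QA is left uncovered.

6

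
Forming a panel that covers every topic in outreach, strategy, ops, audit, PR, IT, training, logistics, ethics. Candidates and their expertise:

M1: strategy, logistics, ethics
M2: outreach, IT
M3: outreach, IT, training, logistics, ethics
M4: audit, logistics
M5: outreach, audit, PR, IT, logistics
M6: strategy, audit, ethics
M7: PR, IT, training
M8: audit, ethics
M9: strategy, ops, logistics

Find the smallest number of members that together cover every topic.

M3, M5, M9 together cover {outreach, strategy, ops, audit, PR, IT, training, logistics, ethics} — every topic.
No 2 of the 9 members cover everything (all 36 pairs fall short), so 3 is minimum.

3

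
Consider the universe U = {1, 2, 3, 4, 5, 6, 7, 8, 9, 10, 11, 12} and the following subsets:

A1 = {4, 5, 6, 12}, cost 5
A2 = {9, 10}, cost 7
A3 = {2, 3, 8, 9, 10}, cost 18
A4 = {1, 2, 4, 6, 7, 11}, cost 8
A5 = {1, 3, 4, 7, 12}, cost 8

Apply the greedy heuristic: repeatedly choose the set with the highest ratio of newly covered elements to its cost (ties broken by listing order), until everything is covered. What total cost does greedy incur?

Pick 1: A1 adds 4 new (4, 5, 6, 12) at cost 5 (ratio 4/5).
Pick 2: A4 adds 4 new (1, 2, 7, 11) at cost 8 (ratio 4/8).
Pick 3: A2 adds 2 new (9, 10) at cost 7 (ratio 2/7).
Pick 4: A5 adds 1 new (3) at cost 8 (ratio 1/8).
Pick 5: A3 adds 1 new (8) at cost 18 (ratio 1/18).
Greedy total cost: 5 + 8 + 7 + 8 + 18 = 46. (The true optimum is 31, so greedy overshoots here.)

46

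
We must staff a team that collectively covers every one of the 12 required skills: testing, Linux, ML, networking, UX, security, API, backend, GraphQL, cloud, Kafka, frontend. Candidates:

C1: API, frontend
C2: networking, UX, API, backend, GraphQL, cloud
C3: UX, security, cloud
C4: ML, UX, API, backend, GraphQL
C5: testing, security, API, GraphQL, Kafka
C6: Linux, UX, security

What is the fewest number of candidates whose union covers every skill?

5

C1, C2, C4, C5, C6 together cover {testing, Linux, ML, networking, UX, security, API, backend, GraphQL, cloud, Kafka, frontend} — every skill.
No 4 of the 6 candidates cover everything (all 15 size-4 selections fall short), so 5 is minimum.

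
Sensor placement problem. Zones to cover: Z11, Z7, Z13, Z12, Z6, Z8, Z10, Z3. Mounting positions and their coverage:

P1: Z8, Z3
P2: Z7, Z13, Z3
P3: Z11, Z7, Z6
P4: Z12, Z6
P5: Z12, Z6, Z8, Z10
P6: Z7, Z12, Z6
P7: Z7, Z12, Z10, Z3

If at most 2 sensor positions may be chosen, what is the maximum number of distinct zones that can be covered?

7

Choosing P2, P5 covers {Z7, Z13, Z12, Z6, Z8, Z10, Z3} — 7 zones.
No choice of 2 sensor positions does better; here Z11 is left uncovered.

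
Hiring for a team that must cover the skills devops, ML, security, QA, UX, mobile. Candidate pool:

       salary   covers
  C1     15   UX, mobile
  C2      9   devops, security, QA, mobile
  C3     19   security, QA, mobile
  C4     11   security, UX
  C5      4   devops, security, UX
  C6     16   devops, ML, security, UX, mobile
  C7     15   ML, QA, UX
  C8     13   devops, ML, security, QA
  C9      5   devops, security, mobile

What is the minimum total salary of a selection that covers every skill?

20

C7, C9 cover every skill at salary 15 + 5 = 20.
Any cover uses at least 2 candidates; among all covering selections none totals below 20.
Greedy by coverage-per-salary would pick C5, C2, C8 for 26 — worse than the optimum 20.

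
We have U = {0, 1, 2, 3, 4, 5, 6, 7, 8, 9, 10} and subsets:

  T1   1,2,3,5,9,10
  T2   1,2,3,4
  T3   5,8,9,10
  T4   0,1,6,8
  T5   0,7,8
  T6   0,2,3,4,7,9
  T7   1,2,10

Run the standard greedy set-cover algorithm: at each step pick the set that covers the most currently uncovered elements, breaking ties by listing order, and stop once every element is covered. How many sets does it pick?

Pick 1: T1 covers 6 new elements (1, 2, 3, 5, 9, 10).
Pick 2: T4 covers 3 new elements (0, 6, 8).
Pick 3: T6 covers 2 new elements (4, 7).
Greedy uses 3 sets.

3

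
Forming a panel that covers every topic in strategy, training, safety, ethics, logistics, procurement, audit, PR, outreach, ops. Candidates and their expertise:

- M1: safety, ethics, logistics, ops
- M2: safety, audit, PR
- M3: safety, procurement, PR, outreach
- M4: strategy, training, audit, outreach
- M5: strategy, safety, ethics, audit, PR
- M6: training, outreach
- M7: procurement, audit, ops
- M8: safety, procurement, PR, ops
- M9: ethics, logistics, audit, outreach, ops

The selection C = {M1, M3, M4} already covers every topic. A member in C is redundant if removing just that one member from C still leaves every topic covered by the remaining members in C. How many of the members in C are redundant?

0

Drop M1: ethics, logistics, ops uncovered — not redundant.
Drop M3: procurement, PR uncovered — not redundant.
Drop M4: strategy, training, audit uncovered — not redundant.
None of the members in C is redundant.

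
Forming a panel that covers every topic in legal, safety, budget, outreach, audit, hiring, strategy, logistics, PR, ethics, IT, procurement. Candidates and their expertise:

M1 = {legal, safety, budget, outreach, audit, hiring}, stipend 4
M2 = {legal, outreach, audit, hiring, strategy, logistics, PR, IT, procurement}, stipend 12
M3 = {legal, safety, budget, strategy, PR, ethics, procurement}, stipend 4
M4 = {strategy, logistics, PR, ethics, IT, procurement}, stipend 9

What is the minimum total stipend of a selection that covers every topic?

13

M1, M4 cover every topic at stipend 4 + 9 = 13.
Any cover uses at least 2 members; among all covering selections none totals below 13.
Greedy by coverage-per-stipend would pick M3, M1, M4 for 17 — worse than the optimum 13.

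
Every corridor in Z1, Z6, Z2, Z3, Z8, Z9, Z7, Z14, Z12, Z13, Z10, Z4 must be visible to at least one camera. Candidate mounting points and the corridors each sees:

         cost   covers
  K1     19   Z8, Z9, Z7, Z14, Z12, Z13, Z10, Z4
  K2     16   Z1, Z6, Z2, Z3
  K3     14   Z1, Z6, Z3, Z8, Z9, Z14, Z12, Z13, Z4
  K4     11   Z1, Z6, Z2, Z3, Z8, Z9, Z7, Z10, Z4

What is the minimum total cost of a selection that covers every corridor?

K3, K4 cover every corridor at cost 14 + 11 = 25.
Any cover uses at least 2 camera mounts; among all covering selections none totals below 25.

25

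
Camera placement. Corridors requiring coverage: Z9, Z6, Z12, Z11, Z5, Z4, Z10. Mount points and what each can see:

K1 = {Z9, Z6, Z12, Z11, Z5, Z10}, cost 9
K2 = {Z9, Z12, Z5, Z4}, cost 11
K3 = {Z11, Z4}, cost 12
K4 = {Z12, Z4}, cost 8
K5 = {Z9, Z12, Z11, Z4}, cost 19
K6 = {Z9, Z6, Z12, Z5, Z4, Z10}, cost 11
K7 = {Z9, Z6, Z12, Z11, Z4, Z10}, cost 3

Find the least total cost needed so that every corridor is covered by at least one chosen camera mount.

K1, K7 cover every corridor at cost 9 + 3 = 12.
Any cover uses at least 2 camera mounts; among all covering selections none totals below 12.

12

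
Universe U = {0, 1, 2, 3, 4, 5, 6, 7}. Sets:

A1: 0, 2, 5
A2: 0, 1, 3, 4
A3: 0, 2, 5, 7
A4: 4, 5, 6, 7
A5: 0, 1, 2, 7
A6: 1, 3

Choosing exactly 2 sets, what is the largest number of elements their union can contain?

Choosing A2, A3 covers {0, 1, 2, 3, 4, 5, 7} — 7 elements.
No choice of 2 sets does better; here 6 is left uncovered.

7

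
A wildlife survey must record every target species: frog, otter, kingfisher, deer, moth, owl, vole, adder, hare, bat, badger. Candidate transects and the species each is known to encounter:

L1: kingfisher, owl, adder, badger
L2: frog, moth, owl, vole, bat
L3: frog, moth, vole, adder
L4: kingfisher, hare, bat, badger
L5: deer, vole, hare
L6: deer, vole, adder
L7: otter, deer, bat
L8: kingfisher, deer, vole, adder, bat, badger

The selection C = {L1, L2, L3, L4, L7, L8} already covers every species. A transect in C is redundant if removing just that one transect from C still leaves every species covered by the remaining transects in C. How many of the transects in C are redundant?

Drop L1: the rest still cover every species — redundant.
Drop L2: the rest still cover every species — redundant.
Drop L3: the rest still cover every species — redundant.
Drop L4: hare uncovered — not redundant.
Drop L7: otter uncovered — not redundant.
Drop L8: the rest still cover every species — redundant.
4 redundant: L1, L2, L3, L8.

4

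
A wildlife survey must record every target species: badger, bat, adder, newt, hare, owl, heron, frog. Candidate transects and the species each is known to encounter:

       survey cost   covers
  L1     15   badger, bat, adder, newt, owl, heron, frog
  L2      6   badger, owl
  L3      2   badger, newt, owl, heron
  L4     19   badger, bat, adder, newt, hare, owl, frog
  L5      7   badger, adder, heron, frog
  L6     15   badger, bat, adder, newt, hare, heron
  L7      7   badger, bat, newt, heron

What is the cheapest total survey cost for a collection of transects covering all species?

L3, L4 cover every species at survey cost 2 + 19 = 21.
Any cover uses at least 2 transects; among all covering selections none totals below 21.

21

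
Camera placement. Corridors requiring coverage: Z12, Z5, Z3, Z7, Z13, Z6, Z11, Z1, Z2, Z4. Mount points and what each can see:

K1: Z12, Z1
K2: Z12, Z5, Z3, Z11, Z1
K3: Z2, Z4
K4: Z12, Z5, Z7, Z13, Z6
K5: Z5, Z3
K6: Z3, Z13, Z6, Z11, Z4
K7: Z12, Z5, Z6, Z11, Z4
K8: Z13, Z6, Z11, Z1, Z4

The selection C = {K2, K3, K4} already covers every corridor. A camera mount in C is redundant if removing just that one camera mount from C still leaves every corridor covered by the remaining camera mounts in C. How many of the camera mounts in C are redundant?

0

Drop K2: Z3, Z11, Z1 uncovered — not redundant.
Drop K3: Z2, Z4 uncovered — not redundant.
Drop K4: Z7, Z13, Z6 uncovered — not redundant.
None of the camera mounts in C is redundant.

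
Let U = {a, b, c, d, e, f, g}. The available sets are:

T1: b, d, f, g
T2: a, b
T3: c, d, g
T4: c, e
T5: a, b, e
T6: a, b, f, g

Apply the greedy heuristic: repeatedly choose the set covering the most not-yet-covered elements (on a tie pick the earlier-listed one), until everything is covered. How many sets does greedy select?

Pick 1: T1 covers 4 new elements (b, d, f, g).
Pick 2: T4 covers 2 new elements (c, e).
Pick 3: T2 covers 1 new elements (a).
Greedy uses 3 sets.

3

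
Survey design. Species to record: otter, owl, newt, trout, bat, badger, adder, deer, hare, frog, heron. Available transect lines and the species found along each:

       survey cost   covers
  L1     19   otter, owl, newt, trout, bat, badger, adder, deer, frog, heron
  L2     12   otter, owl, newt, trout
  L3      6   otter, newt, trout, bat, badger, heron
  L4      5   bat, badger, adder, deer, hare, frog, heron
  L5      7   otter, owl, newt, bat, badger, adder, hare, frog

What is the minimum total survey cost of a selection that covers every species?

17

L2, L4 cover every species at survey cost 12 + 5 = 17.
Any cover uses at least 2 transects; among all covering selections none totals below 17.
Greedy by coverage-per-survey cost would pick L4, L3, L5 for 18 — worse than the optimum 17.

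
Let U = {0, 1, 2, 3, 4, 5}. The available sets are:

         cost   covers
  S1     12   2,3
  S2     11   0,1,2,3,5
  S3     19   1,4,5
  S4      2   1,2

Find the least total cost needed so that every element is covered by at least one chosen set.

S2, S3 cover every element at cost 11 + 19 = 30.
Any cover uses at least 2 sets; among all covering selections none totals below 30.

30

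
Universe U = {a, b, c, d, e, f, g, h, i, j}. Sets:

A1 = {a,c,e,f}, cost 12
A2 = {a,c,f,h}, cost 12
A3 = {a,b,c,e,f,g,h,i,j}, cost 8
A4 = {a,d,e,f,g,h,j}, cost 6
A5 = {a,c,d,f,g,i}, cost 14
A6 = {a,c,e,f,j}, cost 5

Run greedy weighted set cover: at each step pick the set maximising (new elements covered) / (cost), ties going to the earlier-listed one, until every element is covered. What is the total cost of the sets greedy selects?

14

Pick 1: A4 adds 7 new (a, d, e, f, g, h, j) at cost 6 (ratio 7/6).
Pick 2: A3 adds 3 new (b, c, i) at cost 8 (ratio 3/8).
Greedy total cost: 6 + 8 = 14.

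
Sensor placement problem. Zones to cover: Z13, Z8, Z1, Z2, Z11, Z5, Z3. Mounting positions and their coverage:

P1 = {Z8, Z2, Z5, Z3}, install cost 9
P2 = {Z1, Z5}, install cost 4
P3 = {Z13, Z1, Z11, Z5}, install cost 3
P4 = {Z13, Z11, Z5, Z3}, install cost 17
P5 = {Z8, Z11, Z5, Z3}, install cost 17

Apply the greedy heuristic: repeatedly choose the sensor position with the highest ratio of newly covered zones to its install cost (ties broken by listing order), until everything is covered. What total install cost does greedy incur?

12

Pick 1: P3 adds 4 new (Z13, Z1, Z11, Z5) at install cost 3 (ratio 4/3).
Pick 2: P1 adds 3 new (Z8, Z2, Z3) at install cost 9 (ratio 3/9).
Greedy total install cost: 3 + 9 = 12.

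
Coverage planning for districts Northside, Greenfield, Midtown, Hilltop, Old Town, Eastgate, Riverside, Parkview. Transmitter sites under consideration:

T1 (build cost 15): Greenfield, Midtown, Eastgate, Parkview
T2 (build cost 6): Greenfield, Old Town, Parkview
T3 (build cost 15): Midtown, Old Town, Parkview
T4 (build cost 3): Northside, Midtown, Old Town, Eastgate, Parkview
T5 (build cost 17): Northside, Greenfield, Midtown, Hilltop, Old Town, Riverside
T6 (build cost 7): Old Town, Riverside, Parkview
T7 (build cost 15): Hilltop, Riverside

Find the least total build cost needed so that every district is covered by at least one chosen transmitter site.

T4, T5 cover every district at build cost 3 + 17 = 20.
Any cover uses at least 2 transmitter sites; among all covering selections none totals below 20.

20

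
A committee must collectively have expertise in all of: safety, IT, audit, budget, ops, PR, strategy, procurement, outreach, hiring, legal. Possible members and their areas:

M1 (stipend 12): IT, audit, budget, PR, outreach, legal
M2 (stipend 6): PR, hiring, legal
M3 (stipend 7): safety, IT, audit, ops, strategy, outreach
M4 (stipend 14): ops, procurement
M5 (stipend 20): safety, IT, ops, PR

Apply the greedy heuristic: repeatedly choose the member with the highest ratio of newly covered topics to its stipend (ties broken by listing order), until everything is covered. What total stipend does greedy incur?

Pick 1: M3 adds 6 new (safety, IT, audit, ops, strategy, outreach) at stipend 7 (ratio 6/7).
Pick 2: M2 adds 3 new (PR, hiring, legal) at stipend 6 (ratio 3/6).
Pick 3: M1 adds 1 new (budget) at stipend 12 (ratio 1/12).
Pick 4: M4 adds 1 new (procurement) at stipend 14 (ratio 1/14).
Greedy total stipend: 7 + 6 + 12 + 14 = 39.

39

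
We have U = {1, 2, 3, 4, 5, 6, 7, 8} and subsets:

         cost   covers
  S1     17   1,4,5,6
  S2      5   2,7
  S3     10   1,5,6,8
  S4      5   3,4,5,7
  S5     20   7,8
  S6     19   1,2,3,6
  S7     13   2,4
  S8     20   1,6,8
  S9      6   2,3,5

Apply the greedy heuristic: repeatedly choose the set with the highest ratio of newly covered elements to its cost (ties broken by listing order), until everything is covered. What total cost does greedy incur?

20

Pick 1: S4 adds 4 new (3, 4, 5, 7) at cost 5 (ratio 4/5).
Pick 2: S3 adds 3 new (1, 6, 8) at cost 10 (ratio 3/10).
Pick 3: S2 adds 1 new (2) at cost 5 (ratio 1/5).
Greedy total cost: 5 + 10 + 5 = 20.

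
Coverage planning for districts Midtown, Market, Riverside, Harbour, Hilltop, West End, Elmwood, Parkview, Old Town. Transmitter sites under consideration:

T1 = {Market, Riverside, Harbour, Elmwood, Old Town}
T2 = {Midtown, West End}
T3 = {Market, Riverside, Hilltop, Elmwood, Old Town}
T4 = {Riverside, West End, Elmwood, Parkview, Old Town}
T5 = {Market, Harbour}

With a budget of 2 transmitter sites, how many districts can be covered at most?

7

Choosing T1, T2 covers {Midtown, Market, Riverside, Harbour, West End, Elmwood, Old Town} — 7 districts.
No choice of 2 transmitter sites does better; here Hilltop, Parkview are left uncovered.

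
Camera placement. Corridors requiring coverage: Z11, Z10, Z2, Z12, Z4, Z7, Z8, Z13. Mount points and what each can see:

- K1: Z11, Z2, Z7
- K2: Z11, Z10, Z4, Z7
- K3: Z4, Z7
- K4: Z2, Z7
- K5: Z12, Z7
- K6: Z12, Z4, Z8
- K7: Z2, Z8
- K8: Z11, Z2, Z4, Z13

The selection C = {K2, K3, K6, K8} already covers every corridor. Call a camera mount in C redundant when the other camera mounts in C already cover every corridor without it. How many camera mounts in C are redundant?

1

Drop K2: Z10 uncovered — not redundant.
Drop K3: the rest still cover every corridor — redundant.
Drop K6: Z12, Z8 uncovered — not redundant.
Drop K8: Z2, Z13 uncovered — not redundant.
1 redundant: K3.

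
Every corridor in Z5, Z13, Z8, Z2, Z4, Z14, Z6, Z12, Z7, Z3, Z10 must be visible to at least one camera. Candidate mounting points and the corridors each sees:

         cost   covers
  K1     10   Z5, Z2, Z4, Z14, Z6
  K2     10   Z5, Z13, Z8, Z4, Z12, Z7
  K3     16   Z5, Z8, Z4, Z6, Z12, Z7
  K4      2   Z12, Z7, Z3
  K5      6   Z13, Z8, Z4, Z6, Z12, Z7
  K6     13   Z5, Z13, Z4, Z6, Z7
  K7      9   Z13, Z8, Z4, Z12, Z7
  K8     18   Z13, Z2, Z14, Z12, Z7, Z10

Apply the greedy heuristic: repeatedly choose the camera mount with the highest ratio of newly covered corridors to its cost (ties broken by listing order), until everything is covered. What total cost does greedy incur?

Pick 1: K4 adds 3 new (Z12, Z7, Z3) at cost 2 (ratio 3/2).
Pick 2: K5 adds 4 new (Z13, Z8, Z4, Z6) at cost 6 (ratio 4/6).
Pick 3: K1 adds 3 new (Z5, Z2, Z14) at cost 10 (ratio 3/10).
Pick 4: K8 adds 1 new (Z10) at cost 18 (ratio 1/18).
Greedy total cost: 2 + 6 + 10 + 18 = 36.

36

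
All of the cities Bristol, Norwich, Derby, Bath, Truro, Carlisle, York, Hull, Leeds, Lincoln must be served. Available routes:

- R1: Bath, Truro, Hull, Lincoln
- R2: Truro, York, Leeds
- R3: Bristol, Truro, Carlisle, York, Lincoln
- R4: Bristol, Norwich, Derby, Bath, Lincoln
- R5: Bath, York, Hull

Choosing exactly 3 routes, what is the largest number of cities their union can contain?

9

Choosing R1, R2, R4 covers {Bristol, Norwich, Derby, Bath, Truro, York, Hull, Leeds, Lincoln} — 9 cities.
No choice of 3 routes does better; here Carlisle is left uncovered.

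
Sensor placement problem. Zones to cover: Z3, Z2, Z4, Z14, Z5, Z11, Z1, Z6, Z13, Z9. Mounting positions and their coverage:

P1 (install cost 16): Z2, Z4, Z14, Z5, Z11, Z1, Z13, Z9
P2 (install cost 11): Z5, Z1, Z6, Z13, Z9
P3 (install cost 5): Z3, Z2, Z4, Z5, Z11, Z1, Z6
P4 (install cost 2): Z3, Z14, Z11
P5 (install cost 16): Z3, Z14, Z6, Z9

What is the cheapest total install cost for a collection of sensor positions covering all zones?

P2, P3, P4 cover every zone at install cost 11 + 5 + 2 = 18.
Any cover uses at least 2 sensor positions; among all covering selections none totals below 18.

18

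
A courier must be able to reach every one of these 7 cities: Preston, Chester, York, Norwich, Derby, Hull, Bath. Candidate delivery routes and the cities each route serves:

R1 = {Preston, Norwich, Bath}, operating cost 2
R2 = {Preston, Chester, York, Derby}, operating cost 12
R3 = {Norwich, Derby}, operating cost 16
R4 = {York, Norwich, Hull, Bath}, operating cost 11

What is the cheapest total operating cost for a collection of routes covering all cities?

23

R2, R4 cover every city at operating cost 12 + 11 = 23.
Any cover uses at least 2 routes; among all covering selections none totals below 23.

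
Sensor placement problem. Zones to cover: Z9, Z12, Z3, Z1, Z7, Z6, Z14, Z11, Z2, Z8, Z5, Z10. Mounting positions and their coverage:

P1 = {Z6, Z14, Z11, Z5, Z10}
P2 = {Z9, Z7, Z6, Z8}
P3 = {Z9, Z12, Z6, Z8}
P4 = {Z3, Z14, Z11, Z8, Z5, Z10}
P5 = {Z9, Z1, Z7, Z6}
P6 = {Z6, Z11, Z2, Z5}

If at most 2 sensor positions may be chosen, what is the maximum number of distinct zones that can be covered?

10

Choosing P4, P5 covers {Z9, Z3, Z1, Z7, Z6, Z14, Z11, Z8, Z5, Z10} — 10 zones.
No choice of 2 sensor positions does better; here Z12, Z2 are left uncovered.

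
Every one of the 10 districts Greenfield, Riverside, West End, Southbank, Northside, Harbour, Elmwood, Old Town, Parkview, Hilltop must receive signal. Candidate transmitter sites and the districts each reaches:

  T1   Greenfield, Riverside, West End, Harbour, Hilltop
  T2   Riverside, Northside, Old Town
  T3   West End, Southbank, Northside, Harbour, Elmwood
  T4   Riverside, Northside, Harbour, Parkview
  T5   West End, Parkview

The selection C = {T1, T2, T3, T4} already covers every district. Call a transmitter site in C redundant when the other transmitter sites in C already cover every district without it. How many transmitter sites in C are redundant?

Drop T1: Greenfield, Hilltop uncovered — not redundant.
Drop T2: Old Town uncovered — not redundant.
Drop T3: Southbank, Elmwood uncovered — not redundant.
Drop T4: Parkview uncovered — not redundant.
None of the transmitter sites in C is redundant.

0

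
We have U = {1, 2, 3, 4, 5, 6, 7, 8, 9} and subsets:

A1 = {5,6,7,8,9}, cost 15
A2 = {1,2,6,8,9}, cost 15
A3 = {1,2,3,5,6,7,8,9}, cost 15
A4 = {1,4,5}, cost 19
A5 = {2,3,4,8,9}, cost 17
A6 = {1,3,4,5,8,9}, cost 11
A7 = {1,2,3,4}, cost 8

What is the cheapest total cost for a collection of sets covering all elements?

A1, A7 cover every element at cost 15 + 8 = 23.
Any cover uses at least 2 sets; among all covering selections none totals below 23.
Greedy by coverage-per-cost would pick A6, A3 for 26 — worse than the optimum 23.

23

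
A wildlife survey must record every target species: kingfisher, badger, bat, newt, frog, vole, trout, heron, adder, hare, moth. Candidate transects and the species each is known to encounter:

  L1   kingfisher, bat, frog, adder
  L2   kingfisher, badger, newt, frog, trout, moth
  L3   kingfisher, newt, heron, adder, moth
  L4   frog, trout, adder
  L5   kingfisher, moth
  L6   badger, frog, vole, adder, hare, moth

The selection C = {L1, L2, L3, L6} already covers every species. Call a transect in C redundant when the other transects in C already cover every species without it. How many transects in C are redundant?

Drop L1: bat uncovered — not redundant.
Drop L2: trout uncovered — not redundant.
Drop L3: heron uncovered — not redundant.
Drop L6: vole, hare uncovered — not redundant.
None of the transects in C is redundant.

0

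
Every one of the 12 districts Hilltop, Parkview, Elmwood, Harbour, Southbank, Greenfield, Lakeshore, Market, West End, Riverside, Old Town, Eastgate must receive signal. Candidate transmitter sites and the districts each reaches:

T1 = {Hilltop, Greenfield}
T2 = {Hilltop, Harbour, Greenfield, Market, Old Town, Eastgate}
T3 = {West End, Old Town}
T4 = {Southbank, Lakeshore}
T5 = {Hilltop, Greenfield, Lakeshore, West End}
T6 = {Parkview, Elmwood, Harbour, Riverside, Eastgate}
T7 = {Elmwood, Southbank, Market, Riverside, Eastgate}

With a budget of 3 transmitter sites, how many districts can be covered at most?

Choosing T2, T4, T6 covers {Hilltop, Parkview, Elmwood, Harbour, Southbank, Greenfield, Lakeshore, Market, Riverside, Old Town, Eastgate} — 11 districts.
No choice of 3 transmitter sites does better; here West End is left uncovered.

11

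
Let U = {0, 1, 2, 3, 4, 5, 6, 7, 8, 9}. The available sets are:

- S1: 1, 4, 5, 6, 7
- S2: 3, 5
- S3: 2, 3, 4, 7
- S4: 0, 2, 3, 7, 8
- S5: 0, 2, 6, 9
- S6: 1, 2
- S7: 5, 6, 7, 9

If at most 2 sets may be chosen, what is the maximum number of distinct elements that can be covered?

9

Choosing S1, S4 covers {0, 1, 2, 3, 4, 5, 6, 7, 8} — 9 elements.
No choice of 2 sets does better; here 9 is left uncovered.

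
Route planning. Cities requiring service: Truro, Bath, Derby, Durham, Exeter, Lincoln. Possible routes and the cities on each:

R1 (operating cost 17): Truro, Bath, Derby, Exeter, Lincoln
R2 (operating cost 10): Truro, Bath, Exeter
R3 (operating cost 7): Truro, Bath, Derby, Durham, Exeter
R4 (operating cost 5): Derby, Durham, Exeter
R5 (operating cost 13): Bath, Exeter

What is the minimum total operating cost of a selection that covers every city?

R1, R4 cover every city at operating cost 17 + 5 = 22.
Any cover uses at least 2 routes; among all covering selections none totals below 22.
Greedy by coverage-per-operating cost would pick R3, R1 for 24 — worse than the optimum 22.

22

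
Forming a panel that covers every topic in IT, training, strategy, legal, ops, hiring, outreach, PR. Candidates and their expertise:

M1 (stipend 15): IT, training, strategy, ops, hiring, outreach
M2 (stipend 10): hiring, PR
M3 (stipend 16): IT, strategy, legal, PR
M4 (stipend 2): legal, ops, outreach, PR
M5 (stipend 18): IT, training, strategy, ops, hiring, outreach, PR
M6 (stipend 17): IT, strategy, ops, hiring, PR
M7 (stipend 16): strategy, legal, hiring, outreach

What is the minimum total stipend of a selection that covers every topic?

17

M1, M4 cover every topic at stipend 15 + 2 = 17.
Any cover uses at least 2 members; among all covering selections none totals below 17.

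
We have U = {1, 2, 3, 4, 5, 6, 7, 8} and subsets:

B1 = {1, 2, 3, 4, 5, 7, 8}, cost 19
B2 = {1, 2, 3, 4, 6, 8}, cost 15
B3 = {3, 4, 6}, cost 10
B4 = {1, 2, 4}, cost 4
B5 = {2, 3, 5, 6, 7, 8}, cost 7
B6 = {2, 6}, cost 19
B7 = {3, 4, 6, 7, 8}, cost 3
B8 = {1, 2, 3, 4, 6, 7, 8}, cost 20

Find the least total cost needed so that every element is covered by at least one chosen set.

B4, B5 cover every element at cost 4 + 7 = 11.
Any cover uses at least 2 sets; among all covering selections none totals below 11.
Greedy by coverage-per-cost would pick B7, B4, B5 for 14 — worse than the optimum 11.

11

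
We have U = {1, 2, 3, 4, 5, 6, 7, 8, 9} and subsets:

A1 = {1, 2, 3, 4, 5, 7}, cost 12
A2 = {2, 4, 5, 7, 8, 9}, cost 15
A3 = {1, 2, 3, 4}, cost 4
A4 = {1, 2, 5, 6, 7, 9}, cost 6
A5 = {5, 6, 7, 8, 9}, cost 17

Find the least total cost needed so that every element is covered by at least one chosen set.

A3, A5 cover every element at cost 4 + 17 = 21.
Any cover uses at least 2 sets; among all covering selections none totals below 21.
Greedy by coverage-per-cost would pick A3, A4, A2 for 25 — worse than the optimum 21.

21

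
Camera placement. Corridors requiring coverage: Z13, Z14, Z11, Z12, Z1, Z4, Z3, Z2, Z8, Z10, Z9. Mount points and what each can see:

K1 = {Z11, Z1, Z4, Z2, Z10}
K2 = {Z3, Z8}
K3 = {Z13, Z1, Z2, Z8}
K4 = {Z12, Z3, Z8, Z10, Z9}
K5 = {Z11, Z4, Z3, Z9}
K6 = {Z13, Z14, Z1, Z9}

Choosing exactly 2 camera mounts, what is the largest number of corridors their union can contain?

9

Choosing K1, K4 covers {Z11, Z12, Z1, Z4, Z3, Z2, Z8, Z10, Z9} — 9 corridors.
No choice of 2 camera mounts does better; here Z13, Z14 are left uncovered.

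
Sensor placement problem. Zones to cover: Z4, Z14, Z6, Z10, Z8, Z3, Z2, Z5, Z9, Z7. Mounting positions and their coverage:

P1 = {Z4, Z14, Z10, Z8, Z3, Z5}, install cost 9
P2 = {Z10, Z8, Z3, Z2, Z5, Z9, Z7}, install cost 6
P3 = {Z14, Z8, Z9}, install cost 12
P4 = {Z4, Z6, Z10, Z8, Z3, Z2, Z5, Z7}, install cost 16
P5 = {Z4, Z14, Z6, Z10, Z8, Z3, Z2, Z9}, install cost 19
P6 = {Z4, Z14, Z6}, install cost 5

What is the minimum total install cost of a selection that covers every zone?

11

P2, P6 cover every zone at install cost 6 + 5 = 11.
Any cover uses at least 2 sensor positions; among all covering selections none totals below 11.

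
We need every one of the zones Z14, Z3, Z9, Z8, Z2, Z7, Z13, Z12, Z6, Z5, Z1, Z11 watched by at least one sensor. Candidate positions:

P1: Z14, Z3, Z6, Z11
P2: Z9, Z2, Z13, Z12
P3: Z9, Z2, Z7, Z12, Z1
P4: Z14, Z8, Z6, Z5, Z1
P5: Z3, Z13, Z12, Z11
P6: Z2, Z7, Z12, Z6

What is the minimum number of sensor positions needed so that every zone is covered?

P3, P4, P5 together cover {Z14, Z3, Z9, Z8, Z2, Z7, Z13, Z12, Z6, Z5, Z1, Z11} — every zone.
No 2 of the 6 sensor positions cover everything (all 15 pairs fall short), so 3 is minimum.
Greedy (largest uncovered first) would take P3, P1, P4, P2 — 4 sensor positions — but 3 suffice.

3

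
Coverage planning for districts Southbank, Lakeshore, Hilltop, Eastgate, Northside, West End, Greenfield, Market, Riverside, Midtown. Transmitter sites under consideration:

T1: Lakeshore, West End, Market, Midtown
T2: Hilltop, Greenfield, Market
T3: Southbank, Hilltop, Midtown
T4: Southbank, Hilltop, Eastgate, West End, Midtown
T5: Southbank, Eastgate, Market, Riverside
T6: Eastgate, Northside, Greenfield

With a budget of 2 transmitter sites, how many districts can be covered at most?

Choosing T1, T4 covers {Southbank, Lakeshore, Hilltop, Eastgate, West End, Market, Midtown} — 7 districts.
No choice of 2 transmitter sites does better; here Northside, Greenfield, Riverside are left uncovered.

7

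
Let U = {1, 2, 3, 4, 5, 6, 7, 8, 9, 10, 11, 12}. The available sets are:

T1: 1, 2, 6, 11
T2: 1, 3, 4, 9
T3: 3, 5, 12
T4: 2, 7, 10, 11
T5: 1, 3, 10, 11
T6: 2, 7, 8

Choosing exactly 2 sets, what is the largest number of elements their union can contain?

Choosing T2, T4 covers {1, 2, 3, 4, 7, 9, 10, 11} — 8 elements.
No choice of 2 sets does better; here 5, 6, 8, 12 are left uncovered.

8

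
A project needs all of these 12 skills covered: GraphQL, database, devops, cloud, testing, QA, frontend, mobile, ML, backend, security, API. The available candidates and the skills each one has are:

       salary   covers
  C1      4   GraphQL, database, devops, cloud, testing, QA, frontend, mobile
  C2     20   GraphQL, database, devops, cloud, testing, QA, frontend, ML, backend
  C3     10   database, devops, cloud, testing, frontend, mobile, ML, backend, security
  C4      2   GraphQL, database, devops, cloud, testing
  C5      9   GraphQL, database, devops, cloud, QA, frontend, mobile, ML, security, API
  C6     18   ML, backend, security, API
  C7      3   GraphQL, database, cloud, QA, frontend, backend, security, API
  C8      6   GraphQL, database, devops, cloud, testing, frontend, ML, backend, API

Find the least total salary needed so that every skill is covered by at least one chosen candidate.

C3, C7 cover every skill at salary 10 + 3 = 13.
Any cover uses at least 2 candidates; among all covering selections none totals below 13.

13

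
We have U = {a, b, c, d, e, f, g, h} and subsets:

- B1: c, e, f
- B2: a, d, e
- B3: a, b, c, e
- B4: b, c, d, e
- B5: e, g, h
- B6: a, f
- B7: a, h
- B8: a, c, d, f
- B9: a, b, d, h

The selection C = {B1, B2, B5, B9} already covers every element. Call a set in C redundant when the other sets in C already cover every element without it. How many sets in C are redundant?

1

Drop B1: c, f uncovered — not redundant.
Drop B2: the rest still cover every element — redundant.
Drop B5: g uncovered — not redundant.
Drop B9: b uncovered — not redundant.
1 redundant: B2.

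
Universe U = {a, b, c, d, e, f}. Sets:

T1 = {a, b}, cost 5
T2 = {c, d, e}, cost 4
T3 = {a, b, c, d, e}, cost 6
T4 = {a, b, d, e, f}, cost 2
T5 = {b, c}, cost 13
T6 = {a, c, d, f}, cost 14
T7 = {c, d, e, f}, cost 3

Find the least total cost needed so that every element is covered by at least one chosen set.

T4, T7 cover every element at cost 2 + 3 = 5.
Any cover uses at least 2 sets; among all covering selections none totals below 5.

5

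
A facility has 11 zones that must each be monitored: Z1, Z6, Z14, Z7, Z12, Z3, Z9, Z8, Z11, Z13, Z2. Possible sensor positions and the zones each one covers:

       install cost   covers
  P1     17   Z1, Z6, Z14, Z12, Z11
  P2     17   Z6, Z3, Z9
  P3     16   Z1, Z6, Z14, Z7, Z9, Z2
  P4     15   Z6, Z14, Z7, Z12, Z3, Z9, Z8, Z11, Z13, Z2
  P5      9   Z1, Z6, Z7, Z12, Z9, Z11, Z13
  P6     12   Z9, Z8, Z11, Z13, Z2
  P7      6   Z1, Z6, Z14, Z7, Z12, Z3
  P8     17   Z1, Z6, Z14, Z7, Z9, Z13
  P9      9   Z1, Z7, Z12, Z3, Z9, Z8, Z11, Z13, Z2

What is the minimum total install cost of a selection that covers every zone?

15

P7, P9 cover every zone at install cost 6 + 9 = 15.
Any cover uses at least 2 sensor positions; among all covering selections none totals below 15.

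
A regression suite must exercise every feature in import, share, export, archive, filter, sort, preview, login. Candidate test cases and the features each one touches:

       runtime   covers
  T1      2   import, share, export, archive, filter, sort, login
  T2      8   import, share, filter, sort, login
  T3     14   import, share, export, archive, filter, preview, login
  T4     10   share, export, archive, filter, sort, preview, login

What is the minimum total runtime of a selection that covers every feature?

12

T1, T4 cover every feature at runtime 2 + 10 = 12.
Any cover uses at least 2 test cases; among all covering selections none totals below 12.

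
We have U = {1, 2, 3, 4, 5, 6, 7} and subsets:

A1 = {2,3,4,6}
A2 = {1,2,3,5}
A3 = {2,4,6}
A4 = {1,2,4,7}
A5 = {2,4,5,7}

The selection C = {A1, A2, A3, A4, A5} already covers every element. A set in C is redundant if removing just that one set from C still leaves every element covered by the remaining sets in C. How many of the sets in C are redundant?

5

Drop A1: the rest still cover every element — redundant.
Drop A2: the rest still cover every element — redundant.
Drop A3: the rest still cover every element — redundant.
Drop A4: the rest still cover every element — redundant.
Drop A5: the rest still cover every element — redundant.
5 redundant: A1, A2, A3, A4, A5.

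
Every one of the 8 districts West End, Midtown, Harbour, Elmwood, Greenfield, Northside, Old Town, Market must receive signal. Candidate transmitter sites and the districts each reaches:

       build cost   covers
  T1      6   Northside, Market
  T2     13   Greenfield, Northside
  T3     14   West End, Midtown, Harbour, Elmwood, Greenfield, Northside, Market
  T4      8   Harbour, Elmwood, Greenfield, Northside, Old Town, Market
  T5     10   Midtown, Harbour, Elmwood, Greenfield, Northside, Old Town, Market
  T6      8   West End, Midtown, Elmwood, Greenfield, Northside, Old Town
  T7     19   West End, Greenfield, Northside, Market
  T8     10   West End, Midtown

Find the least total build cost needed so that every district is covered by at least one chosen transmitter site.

16

T4, T6 cover every district at build cost 8 + 8 = 16.
Any cover uses at least 2 transmitter sites; among all covering selections none totals below 16.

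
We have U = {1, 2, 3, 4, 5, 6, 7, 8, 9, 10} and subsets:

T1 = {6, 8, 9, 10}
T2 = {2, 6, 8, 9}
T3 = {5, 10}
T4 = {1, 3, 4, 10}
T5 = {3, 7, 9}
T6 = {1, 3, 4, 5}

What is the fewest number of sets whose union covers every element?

T1, T2, T5, T6 together cover {1, 2, 3, 4, 5, 6, 7, 8, 9, 10} — every element.
No 3 of the 6 sets cover everything (all 20 triples fall short), so 4 is minimum.

4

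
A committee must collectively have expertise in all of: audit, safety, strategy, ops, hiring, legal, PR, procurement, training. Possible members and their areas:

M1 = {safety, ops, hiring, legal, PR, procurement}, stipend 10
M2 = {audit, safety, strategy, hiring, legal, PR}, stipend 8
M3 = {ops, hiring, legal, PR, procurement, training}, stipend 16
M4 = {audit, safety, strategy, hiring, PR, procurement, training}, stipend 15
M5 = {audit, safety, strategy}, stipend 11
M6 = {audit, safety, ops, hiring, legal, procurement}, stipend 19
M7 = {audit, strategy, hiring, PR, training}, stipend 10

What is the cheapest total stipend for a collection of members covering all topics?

M1, M7 cover every topic at stipend 10 + 10 = 20.
Any cover uses at least 2 members; among all covering selections none totals below 20.

20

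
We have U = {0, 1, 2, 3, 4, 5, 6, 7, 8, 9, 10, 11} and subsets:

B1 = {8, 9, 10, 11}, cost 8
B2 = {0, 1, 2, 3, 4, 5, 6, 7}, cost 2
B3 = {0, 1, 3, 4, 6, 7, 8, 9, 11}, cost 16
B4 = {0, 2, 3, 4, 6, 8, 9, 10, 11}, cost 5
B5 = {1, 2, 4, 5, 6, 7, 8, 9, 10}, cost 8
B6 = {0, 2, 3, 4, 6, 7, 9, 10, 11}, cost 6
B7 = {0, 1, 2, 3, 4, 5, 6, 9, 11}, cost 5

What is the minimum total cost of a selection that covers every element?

7

B2, B4 cover every element at cost 2 + 5 = 7.
Any cover uses at least 2 sets; among all covering selections none totals below 7.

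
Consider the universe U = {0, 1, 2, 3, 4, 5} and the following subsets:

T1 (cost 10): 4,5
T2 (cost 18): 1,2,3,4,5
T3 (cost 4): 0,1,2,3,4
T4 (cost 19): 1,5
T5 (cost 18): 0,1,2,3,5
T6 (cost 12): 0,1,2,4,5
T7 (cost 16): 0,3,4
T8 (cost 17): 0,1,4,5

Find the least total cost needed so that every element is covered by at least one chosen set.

14

T1, T3 cover every element at cost 10 + 4 = 14.
Any cover uses at least 2 sets; among all covering selections none totals below 14.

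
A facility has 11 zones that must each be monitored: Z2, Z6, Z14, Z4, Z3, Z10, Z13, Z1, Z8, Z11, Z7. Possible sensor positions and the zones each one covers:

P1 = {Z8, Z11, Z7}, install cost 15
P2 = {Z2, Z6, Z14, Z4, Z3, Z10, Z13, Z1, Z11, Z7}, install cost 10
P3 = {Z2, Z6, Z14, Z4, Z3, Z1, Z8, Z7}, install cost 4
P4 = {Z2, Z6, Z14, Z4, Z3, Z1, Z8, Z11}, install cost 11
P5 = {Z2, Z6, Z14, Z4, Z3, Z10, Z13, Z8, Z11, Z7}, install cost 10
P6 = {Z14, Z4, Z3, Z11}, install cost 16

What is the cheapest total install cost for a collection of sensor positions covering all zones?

14

P2, P3 cover every zone at install cost 10 + 4 = 14.
Any cover uses at least 2 sensor positions; among all covering selections none totals below 14.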